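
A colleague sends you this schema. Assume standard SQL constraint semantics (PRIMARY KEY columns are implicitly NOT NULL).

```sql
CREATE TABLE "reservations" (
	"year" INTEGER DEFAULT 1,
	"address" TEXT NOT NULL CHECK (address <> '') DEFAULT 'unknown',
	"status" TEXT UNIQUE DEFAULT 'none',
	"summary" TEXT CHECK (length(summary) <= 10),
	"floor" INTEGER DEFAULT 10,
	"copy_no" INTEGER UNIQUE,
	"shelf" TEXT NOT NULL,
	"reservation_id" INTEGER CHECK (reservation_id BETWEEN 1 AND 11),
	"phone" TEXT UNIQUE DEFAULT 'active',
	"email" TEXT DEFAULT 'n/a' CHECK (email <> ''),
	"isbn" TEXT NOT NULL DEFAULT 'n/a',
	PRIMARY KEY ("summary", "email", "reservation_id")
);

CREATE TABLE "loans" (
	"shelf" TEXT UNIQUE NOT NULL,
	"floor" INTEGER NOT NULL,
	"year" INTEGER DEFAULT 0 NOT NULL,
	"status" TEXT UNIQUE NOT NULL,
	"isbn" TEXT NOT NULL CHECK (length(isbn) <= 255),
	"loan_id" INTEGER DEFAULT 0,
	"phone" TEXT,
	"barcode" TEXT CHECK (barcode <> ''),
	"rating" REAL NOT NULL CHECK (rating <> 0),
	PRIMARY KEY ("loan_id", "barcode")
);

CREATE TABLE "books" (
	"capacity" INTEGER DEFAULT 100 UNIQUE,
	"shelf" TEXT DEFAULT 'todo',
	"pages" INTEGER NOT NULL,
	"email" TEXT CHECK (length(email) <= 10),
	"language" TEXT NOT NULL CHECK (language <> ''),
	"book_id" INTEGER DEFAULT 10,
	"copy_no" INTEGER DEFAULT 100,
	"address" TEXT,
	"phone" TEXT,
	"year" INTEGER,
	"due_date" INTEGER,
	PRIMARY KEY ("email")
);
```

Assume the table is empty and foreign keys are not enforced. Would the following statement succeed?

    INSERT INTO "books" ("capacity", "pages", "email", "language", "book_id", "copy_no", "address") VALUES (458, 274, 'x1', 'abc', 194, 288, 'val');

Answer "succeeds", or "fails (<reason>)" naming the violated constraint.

succeeds

NOT NULL columns: email is supplied; language is supplied; pages is supplied.
CHECK constraints: 'x1' satisfies (length(email) <= 10); 'abc' satisfies (language <> '').
No constraint is violated.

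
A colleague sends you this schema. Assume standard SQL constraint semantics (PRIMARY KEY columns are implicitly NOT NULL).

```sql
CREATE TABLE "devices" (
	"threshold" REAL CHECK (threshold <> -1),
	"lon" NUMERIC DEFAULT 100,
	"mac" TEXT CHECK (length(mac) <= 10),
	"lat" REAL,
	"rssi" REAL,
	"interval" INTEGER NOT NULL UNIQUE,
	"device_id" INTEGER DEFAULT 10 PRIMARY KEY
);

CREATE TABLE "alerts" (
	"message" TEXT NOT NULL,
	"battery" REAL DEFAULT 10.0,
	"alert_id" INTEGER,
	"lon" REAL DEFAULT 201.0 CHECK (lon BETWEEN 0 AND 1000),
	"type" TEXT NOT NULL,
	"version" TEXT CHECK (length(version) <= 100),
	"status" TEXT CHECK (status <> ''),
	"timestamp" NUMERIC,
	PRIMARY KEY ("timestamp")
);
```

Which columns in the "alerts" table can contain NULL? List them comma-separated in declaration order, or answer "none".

battery, alert_id, lon, version, status

- message: declared NOT NULL → not nullable.
- battery: DEFAULT only fills an omitted column; an explicit NULL is still allowed → nullable.
- alert_id: no NOT NULL constraint applies → nullable.
- lon: CHECK does not forbid NULL (a CHECK constraint passes when its expression is NULL) → nullable.
- type: declared NOT NULL → not nullable.
- version: CHECK does not forbid NULL (a CHECK constraint passes when its expression is NULL) → nullable.
- status: CHECK does not forbid NULL (a CHECK constraint passes when its expression is NULL) → nullable.
- timestamp: part of the PRIMARY KEY, which implies NOT NULL → not nullable.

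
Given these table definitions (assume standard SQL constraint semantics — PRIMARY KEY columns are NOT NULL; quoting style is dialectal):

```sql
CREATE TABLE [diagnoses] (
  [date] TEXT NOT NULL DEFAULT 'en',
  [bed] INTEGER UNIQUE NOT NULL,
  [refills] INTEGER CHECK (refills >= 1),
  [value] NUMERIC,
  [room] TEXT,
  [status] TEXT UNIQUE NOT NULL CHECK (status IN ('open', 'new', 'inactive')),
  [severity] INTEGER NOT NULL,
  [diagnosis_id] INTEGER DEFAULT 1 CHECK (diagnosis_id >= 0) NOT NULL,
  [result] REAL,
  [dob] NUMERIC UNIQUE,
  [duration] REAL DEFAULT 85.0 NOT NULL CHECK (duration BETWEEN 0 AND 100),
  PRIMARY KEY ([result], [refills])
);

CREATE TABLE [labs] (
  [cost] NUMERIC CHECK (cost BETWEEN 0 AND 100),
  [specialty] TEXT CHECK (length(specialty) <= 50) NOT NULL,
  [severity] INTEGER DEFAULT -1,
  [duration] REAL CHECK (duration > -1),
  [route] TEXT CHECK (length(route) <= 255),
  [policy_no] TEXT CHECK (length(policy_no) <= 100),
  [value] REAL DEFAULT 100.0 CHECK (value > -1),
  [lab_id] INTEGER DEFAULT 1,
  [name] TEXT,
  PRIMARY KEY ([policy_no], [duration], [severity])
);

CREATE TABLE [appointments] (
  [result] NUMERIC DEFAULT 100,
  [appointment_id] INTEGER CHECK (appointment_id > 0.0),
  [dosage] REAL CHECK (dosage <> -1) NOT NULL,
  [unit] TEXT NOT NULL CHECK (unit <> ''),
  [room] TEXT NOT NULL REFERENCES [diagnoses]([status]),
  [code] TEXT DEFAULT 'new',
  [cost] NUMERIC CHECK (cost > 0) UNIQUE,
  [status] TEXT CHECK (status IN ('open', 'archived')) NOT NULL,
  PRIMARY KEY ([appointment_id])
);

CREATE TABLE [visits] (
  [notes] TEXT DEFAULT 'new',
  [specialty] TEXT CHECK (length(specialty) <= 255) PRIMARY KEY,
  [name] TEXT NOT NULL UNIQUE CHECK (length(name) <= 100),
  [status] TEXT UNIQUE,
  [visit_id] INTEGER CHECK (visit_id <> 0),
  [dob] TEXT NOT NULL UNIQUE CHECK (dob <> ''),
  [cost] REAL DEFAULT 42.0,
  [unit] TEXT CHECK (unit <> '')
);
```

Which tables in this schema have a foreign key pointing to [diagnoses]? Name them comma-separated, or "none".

appointments

- appointments.room references diagnoses(status).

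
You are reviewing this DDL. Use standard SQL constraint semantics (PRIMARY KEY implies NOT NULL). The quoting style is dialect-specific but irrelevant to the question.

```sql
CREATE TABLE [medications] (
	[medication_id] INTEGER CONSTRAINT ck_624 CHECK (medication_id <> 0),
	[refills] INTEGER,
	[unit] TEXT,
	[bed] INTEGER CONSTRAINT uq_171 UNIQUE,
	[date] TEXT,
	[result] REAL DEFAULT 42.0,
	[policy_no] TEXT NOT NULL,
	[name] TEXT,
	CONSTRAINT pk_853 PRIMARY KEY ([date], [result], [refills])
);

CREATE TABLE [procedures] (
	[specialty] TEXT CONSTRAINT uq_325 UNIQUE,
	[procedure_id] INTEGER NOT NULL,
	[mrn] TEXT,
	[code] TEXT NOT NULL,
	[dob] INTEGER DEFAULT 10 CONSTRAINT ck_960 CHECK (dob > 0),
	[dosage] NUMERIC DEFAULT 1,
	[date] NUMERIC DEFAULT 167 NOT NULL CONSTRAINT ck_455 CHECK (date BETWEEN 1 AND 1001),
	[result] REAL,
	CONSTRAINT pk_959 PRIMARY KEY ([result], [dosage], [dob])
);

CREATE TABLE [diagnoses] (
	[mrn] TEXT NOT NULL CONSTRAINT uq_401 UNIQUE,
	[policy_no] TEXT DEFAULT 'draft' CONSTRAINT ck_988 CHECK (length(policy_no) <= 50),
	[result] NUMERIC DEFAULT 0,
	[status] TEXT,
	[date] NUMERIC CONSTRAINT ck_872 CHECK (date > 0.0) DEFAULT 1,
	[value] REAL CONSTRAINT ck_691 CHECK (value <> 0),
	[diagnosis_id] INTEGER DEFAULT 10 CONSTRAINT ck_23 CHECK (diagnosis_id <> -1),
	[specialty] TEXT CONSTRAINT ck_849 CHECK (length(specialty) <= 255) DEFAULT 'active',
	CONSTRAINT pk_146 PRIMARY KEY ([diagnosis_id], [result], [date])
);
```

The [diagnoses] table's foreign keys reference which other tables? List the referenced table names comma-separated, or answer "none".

none

No column in diagnoses has a REFERENCES clause.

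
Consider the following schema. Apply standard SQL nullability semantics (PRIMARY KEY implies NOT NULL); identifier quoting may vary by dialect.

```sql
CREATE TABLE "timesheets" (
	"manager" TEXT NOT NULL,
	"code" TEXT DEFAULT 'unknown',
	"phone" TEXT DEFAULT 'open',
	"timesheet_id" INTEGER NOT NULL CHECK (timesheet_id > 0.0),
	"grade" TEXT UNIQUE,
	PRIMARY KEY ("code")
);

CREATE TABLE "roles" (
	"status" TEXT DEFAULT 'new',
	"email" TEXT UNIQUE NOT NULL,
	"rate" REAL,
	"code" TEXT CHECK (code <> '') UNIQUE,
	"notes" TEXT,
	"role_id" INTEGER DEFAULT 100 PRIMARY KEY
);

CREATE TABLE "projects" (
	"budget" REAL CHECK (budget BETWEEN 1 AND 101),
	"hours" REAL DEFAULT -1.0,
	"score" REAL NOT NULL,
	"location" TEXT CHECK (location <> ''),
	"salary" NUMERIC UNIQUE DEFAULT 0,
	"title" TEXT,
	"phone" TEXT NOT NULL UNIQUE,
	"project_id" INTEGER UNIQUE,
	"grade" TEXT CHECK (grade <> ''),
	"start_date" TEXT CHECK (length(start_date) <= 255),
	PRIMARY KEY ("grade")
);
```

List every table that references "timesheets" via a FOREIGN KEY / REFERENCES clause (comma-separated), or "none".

none

No REFERENCES clause anywhere in the schema names timesheets.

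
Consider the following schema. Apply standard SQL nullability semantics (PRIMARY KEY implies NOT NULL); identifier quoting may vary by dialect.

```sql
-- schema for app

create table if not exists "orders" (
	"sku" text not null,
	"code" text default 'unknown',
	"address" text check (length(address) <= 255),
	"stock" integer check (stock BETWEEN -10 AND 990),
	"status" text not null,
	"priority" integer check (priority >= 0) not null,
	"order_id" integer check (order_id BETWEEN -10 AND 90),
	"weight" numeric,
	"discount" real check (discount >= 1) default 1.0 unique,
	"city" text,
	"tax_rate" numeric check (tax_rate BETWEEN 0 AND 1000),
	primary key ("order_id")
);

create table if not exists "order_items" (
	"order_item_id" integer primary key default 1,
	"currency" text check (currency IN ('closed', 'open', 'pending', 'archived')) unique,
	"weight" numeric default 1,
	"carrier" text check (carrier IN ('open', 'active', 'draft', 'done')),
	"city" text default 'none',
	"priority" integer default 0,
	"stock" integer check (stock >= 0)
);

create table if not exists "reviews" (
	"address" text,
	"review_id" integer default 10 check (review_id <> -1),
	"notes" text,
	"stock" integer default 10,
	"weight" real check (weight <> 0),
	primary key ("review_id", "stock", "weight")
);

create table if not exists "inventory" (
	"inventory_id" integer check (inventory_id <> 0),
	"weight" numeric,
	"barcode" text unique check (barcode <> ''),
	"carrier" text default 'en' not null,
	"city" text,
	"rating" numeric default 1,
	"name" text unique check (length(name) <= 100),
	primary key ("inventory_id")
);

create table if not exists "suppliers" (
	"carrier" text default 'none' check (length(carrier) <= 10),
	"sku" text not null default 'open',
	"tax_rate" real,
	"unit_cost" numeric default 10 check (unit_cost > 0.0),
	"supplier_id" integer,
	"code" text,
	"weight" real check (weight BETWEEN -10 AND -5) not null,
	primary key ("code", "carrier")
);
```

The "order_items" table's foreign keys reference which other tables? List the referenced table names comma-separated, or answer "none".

none

No column in order_items has a REFERENCES clause.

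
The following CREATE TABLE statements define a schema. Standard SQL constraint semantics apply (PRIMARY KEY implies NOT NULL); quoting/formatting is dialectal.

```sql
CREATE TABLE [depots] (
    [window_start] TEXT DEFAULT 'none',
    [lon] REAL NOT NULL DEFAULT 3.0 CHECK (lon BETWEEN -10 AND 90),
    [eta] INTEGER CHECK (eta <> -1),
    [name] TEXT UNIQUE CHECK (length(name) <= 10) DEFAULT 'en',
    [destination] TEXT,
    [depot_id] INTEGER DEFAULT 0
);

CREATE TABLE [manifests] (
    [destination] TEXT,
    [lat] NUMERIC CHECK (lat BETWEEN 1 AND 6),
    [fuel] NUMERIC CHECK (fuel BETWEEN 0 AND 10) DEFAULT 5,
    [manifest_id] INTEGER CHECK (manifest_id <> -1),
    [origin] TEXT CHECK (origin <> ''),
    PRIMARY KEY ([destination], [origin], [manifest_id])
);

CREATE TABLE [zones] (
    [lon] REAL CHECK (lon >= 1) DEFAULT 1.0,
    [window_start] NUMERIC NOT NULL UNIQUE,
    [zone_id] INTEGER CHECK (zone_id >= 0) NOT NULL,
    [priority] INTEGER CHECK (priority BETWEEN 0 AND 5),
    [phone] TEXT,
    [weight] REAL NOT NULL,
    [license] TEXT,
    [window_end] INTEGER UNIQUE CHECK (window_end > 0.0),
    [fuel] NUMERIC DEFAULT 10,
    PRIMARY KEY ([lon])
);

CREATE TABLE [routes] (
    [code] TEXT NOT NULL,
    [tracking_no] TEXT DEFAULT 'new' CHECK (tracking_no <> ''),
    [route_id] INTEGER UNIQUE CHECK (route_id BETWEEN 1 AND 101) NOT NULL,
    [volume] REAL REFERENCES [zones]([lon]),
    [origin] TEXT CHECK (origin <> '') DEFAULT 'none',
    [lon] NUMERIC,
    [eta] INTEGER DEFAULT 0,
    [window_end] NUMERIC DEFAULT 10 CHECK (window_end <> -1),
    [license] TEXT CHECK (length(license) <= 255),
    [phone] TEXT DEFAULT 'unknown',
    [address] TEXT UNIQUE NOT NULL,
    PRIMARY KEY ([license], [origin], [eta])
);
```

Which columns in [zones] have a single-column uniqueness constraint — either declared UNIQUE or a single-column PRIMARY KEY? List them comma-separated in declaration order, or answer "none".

- lon: single-column PRIMARY KEY → unique.
- window_start: declared UNIQUE → unique.
- zone_id: no UNIQUE or single-column PK constraint.
- priority: no UNIQUE or single-column PK constraint.
- phone: no UNIQUE or single-column PK constraint.
- weight: no UNIQUE or single-column PK constraint.
- license: no UNIQUE or single-column PK constraint.
- window_end: declared UNIQUE → unique.
- fuel: no UNIQUE or single-column PK constraint.

lon, window_start, window_end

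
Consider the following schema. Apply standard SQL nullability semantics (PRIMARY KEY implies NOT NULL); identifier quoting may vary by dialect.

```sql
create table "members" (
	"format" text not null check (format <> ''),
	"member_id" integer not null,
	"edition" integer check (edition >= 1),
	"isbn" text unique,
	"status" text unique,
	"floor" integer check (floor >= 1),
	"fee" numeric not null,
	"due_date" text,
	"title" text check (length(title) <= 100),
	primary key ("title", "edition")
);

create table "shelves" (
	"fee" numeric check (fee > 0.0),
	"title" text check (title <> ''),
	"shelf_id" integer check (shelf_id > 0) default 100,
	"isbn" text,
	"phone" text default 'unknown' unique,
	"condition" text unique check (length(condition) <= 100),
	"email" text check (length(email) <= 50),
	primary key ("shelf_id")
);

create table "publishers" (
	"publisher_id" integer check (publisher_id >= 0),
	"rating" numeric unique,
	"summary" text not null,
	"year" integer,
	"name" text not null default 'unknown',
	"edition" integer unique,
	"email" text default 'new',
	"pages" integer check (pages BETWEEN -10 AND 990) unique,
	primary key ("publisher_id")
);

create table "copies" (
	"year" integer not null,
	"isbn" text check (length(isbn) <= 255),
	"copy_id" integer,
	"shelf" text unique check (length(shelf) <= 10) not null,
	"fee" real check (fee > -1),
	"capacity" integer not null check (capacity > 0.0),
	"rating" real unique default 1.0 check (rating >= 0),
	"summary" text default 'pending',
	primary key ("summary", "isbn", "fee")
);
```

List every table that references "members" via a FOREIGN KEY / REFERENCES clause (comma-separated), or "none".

No REFERENCES clause anywhere in the schema names members.

none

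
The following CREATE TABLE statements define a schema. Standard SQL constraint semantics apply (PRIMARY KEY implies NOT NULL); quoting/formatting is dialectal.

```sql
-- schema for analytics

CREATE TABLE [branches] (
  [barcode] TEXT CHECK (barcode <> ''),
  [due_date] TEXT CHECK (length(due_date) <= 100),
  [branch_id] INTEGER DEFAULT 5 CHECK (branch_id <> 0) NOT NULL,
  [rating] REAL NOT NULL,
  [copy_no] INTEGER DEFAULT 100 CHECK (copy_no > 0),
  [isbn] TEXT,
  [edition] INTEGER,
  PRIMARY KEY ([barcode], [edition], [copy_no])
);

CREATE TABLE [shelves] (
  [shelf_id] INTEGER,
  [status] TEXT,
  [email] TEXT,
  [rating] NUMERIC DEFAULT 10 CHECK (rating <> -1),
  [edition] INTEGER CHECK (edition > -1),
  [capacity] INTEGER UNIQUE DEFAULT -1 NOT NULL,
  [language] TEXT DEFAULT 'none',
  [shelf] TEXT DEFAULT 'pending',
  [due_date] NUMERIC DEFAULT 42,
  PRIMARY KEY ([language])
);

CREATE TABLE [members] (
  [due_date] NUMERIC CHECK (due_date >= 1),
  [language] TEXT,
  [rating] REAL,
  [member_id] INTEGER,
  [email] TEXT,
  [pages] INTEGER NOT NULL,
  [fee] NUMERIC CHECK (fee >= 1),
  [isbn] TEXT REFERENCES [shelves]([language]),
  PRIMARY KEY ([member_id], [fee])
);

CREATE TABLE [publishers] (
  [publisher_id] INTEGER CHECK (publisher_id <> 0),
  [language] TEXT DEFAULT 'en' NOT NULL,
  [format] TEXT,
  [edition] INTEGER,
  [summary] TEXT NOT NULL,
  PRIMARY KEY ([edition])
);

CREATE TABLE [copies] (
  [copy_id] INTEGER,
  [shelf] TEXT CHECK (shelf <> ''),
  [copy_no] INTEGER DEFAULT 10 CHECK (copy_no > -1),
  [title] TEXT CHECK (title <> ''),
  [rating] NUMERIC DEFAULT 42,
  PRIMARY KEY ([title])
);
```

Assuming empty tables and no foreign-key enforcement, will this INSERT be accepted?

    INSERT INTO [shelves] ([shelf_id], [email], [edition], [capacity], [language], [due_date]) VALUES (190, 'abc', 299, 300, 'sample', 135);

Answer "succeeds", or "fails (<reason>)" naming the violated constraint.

succeeds

NOT NULL columns: capacity is supplied; language is supplied.
CHECK constraints: 299 satisfies (edition > -1).
No constraint is violated.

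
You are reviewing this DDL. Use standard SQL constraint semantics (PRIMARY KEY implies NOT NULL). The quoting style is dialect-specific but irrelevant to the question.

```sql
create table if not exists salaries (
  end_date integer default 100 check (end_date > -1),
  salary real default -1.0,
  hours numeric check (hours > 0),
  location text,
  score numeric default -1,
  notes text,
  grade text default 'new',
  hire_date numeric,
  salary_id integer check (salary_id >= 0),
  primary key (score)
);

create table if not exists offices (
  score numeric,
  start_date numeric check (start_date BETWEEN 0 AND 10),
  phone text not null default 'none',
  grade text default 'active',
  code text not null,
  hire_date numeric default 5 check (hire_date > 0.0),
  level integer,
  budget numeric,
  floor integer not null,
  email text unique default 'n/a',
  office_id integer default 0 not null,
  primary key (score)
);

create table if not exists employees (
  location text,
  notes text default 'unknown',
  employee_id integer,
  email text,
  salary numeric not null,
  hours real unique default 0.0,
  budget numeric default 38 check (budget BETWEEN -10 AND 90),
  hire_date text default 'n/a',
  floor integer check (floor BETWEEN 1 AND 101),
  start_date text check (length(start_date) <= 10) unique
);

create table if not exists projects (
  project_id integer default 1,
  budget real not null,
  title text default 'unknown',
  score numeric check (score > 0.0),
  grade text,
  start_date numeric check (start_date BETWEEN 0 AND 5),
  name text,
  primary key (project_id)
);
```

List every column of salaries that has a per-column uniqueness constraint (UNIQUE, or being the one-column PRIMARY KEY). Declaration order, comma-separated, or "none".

score

- end_date: no UNIQUE or single-column PK constraint.
- salary: no UNIQUE or single-column PK constraint.
- hours: no UNIQUE or single-column PK constraint.
- location: no UNIQUE or single-column PK constraint.
- score: single-column PRIMARY KEY → unique.
- notes: no UNIQUE or single-column PK constraint.
- grade: no UNIQUE or single-column PK constraint.
- hire_date: no UNIQUE or single-column PK constraint.
- salary_id: no UNIQUE or single-column PK constraint.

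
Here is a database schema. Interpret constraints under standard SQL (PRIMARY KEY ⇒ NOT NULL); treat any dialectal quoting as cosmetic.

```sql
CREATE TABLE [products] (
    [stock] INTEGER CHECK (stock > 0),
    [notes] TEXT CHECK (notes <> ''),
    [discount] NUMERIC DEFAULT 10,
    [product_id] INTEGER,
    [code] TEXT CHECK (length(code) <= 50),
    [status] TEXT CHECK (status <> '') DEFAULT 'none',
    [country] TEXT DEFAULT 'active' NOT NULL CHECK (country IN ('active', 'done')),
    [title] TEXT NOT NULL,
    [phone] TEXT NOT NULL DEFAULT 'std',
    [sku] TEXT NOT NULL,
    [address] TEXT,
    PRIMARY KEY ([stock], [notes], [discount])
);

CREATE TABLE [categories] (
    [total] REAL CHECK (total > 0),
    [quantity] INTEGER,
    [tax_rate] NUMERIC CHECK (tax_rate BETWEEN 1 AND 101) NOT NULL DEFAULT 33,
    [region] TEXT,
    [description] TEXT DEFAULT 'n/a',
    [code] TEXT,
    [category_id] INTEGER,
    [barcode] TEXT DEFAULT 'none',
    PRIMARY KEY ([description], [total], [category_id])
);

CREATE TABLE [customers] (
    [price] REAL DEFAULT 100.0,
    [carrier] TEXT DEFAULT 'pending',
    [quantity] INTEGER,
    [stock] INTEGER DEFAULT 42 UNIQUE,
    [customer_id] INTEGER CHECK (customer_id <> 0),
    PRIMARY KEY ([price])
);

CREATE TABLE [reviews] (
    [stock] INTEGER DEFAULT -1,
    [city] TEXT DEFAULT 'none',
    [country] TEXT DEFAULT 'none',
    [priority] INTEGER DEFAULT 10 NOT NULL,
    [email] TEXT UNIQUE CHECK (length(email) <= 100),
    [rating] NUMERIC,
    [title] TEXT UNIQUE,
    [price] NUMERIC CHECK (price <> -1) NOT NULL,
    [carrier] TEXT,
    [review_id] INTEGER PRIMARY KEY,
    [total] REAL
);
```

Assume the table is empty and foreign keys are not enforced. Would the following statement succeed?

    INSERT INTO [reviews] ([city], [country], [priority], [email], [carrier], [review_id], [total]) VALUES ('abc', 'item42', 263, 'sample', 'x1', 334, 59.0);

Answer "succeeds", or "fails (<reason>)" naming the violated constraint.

fails (NOT NULL on price)

price is omitted from the column list and has no DEFAULT, so it would receive NULL.
But price is declared NOT NULL.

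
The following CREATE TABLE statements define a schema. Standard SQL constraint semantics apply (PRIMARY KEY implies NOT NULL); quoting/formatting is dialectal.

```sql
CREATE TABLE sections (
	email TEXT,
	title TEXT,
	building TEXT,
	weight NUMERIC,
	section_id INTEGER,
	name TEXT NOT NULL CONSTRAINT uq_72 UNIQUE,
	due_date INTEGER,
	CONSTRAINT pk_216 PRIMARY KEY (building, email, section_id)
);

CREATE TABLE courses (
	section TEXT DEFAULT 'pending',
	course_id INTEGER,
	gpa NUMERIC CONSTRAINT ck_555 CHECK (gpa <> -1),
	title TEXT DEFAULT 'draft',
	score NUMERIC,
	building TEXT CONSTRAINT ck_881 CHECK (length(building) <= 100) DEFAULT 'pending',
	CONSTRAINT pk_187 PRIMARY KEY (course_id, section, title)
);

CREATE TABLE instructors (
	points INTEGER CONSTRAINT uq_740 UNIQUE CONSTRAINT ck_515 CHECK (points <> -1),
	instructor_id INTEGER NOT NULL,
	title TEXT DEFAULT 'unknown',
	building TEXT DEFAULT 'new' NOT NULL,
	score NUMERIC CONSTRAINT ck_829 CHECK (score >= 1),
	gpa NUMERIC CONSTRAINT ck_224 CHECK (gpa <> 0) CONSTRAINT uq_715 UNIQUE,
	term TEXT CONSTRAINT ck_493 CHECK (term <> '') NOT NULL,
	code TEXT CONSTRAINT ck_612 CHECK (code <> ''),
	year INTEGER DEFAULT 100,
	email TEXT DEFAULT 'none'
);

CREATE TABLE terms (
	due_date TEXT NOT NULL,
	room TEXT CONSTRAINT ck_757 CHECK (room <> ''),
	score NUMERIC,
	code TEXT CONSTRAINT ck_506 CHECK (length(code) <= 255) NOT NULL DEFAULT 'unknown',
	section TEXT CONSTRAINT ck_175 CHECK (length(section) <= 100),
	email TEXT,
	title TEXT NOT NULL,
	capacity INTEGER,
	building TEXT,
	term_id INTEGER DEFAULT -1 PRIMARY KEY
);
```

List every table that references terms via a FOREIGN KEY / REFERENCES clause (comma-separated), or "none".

No REFERENCES clause anywhere in the schema names terms.

none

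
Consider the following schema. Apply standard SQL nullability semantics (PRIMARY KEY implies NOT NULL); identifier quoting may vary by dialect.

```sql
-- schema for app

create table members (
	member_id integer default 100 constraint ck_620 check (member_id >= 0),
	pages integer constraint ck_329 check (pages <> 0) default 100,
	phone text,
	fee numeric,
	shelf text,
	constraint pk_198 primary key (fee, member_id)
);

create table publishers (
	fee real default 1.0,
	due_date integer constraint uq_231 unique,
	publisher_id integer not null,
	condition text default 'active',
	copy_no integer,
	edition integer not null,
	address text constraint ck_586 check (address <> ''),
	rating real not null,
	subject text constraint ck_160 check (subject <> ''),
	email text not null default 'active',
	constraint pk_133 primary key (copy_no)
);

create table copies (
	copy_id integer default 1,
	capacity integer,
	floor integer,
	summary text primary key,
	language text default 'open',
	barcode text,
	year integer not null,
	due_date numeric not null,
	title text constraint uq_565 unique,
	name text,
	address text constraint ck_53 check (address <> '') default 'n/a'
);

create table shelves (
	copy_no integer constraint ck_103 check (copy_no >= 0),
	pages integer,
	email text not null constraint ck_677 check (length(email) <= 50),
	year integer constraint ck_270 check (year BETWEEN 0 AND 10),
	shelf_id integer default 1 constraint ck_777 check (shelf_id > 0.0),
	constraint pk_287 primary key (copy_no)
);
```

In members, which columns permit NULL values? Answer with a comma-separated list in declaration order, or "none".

pages, phone, shelf

- member_id: part of the PRIMARY KEY, which implies NOT NULL → not nullable.
- pages: CHECK does not forbid NULL (a CHECK constraint passes when its expression is NULL) → nullable.
- phone: no NOT NULL constraint applies → nullable.
- fee: part of the PRIMARY KEY, which implies NOT NULL → not nullable.
- shelf: no NOT NULL constraint applies → nullable.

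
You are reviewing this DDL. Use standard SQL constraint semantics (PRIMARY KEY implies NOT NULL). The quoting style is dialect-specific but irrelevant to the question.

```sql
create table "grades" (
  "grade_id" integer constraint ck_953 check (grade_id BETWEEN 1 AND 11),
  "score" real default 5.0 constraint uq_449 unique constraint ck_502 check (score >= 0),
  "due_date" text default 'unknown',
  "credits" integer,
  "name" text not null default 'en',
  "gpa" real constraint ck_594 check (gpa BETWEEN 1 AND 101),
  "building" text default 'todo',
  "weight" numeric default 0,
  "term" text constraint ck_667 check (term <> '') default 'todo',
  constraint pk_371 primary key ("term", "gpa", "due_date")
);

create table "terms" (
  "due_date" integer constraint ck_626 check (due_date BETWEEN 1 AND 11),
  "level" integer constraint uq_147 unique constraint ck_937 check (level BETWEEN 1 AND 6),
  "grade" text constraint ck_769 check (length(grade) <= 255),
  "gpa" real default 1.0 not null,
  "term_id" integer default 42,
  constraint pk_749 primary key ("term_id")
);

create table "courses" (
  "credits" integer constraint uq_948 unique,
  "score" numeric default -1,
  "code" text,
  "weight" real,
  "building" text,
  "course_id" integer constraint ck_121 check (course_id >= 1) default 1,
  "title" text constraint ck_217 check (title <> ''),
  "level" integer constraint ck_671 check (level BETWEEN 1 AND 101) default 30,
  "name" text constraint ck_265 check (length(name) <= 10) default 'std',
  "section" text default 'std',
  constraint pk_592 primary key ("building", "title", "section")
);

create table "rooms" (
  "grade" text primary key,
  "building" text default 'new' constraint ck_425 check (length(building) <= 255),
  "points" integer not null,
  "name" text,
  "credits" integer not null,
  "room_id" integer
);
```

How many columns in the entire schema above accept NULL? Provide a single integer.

18

grades: 5 nullable (grade_id, score, credits, building, weight — PK (term, gpa, due_date) and explicit NOT NULL columns excluded).
terms: 3 nullable (due_date, level, grade — PK (term_id) and explicit NOT NULL columns excluded).
courses: 7 nullable (credits, score, code, weight, course_id, level, name — PK (building, title, section) and explicit NOT NULL columns excluded).
rooms: 3 nullable (building, name, room_id — PK (grade) and explicit NOT NULL columns excluded).
Total: 5 + 3 + 7 + 3 = 18.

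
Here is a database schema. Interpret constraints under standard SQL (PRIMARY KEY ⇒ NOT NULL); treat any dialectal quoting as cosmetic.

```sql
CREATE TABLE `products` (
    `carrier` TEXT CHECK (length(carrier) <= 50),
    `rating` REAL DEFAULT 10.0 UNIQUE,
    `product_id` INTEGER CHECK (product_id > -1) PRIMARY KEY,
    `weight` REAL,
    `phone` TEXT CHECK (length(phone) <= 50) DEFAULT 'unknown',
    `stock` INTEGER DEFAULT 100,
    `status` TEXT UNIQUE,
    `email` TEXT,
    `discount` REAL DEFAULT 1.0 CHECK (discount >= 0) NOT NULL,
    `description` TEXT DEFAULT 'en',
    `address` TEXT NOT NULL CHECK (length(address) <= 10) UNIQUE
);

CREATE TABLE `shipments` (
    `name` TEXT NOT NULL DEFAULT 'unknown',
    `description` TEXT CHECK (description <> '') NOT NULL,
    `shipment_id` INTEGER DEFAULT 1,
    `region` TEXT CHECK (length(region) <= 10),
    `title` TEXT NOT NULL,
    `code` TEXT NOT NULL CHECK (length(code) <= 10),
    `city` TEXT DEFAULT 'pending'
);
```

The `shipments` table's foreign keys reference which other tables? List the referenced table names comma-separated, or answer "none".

none

No column in shipments has a REFERENCES clause.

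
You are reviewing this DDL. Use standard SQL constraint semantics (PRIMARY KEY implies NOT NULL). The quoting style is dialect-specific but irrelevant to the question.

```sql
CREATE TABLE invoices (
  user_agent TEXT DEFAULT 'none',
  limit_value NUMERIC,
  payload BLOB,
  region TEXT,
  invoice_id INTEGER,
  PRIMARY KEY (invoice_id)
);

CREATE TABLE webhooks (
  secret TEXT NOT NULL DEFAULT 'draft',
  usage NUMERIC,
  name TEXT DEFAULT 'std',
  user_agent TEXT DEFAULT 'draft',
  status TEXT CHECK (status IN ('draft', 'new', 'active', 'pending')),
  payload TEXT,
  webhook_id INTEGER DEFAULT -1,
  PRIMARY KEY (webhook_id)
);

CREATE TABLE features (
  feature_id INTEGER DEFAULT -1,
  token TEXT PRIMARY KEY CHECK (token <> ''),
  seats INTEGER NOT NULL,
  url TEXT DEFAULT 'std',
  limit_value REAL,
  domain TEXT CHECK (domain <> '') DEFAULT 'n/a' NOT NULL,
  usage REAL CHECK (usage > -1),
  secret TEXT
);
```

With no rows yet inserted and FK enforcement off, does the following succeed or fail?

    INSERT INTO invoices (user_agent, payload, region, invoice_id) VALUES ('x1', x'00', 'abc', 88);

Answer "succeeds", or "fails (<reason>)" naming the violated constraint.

succeeds

NOT NULL columns: invoice_id is supplied.
No constraint is violated.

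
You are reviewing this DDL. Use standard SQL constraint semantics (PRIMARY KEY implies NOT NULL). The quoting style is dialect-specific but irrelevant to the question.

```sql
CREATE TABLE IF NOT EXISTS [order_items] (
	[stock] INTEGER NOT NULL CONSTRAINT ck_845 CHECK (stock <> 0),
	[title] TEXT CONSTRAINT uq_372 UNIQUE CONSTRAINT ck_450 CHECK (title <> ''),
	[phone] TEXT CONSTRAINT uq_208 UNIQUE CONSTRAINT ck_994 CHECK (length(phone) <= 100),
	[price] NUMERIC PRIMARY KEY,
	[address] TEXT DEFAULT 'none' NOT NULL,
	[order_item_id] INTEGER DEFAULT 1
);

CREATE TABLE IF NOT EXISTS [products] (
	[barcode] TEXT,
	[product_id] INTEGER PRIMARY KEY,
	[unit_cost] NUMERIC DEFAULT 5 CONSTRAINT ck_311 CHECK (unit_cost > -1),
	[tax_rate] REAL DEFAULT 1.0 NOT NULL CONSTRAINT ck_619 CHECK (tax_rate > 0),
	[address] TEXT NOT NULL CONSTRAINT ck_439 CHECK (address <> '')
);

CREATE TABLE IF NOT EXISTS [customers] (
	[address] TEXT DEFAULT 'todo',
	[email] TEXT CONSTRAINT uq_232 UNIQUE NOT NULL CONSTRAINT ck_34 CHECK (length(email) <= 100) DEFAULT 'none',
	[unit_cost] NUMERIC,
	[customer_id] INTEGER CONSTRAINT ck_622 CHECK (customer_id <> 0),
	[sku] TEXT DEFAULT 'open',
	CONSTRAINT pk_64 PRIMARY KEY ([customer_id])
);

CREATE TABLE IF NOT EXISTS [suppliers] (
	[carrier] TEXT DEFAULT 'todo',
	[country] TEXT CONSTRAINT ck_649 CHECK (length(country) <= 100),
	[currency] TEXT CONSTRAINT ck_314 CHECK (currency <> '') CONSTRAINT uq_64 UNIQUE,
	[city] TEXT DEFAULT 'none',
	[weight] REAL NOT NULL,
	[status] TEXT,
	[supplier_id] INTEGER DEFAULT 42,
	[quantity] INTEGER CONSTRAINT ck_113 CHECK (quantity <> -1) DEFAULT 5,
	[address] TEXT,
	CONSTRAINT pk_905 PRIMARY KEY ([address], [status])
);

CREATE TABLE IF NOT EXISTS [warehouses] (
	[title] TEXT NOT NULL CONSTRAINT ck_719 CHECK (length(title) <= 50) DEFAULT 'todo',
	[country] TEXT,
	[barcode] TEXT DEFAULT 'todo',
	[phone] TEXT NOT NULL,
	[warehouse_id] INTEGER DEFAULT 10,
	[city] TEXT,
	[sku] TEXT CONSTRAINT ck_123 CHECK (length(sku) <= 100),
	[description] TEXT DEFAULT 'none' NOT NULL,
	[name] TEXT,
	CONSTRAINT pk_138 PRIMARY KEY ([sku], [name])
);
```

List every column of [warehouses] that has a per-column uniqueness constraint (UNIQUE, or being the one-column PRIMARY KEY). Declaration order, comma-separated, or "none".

none

- title: no UNIQUE or single-column PK constraint.
- country: no UNIQUE or single-column PK constraint.
- barcode: no UNIQUE or single-column PK constraint.
- phone: no UNIQUE or single-column PK constraint.
- warehouse_id: no UNIQUE or single-column PK constraint.
- city: no UNIQUE or single-column PK constraint.
- sku: part of a composite PRIMARY KEY — only the tuple is unique, not this column on its own.
- description: no UNIQUE or single-column PK constraint.
- name: part of a composite PRIMARY KEY — only the tuple is unique, not this column on its own.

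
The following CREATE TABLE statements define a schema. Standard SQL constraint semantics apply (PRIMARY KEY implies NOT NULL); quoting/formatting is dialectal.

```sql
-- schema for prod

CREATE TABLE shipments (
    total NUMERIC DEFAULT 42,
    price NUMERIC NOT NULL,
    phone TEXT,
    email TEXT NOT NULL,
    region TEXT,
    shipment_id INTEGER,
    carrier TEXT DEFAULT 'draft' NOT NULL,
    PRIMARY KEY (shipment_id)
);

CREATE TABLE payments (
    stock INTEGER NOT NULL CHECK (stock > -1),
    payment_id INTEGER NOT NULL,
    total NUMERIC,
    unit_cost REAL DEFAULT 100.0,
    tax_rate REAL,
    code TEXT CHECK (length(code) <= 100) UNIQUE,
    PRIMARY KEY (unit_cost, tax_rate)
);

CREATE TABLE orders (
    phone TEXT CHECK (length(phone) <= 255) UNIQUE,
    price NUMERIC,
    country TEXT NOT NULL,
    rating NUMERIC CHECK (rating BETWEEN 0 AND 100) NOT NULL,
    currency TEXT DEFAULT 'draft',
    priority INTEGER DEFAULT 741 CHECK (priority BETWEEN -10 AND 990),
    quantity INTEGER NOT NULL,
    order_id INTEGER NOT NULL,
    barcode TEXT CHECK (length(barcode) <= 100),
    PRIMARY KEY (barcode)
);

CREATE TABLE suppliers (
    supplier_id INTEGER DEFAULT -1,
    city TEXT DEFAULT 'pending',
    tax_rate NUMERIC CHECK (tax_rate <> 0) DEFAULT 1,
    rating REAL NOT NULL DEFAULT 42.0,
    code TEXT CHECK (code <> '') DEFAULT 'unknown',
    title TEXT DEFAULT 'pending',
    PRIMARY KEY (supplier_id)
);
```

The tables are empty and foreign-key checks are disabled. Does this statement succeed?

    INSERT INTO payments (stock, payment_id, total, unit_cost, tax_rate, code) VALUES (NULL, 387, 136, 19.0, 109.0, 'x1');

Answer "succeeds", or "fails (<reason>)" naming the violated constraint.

stock is explicitly set to NULL, but stock is declared NOT NULL.

fails (NOT NULL on stock)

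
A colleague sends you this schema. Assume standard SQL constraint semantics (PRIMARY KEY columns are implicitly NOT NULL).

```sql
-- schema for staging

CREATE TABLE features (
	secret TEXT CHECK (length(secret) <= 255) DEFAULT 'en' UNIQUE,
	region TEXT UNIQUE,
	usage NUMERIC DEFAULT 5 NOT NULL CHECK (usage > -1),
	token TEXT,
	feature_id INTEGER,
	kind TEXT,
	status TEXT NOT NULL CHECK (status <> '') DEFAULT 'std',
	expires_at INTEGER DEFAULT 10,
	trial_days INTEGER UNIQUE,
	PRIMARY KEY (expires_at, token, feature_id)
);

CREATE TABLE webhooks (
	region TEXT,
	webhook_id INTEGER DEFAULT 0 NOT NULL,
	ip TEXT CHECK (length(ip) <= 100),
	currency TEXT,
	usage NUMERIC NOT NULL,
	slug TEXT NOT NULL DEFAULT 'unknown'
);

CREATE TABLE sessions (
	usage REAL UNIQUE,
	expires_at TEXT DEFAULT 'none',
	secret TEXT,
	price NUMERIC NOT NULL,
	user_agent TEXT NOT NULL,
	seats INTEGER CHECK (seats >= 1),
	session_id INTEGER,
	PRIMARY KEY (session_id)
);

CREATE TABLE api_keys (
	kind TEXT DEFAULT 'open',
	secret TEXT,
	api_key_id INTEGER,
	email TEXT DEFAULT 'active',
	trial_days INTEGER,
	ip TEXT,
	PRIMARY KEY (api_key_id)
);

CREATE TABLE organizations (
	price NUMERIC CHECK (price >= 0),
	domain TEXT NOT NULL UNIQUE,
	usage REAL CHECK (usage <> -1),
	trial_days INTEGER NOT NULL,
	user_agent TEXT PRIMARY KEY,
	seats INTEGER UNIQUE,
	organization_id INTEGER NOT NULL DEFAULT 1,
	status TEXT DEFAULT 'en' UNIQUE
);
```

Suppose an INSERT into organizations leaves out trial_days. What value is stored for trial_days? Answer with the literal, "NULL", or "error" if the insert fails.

trial_days has no DEFAULT clause.
Omitting it would insert NULL, but it is declared NOT NULL, so the INSERT fails.

error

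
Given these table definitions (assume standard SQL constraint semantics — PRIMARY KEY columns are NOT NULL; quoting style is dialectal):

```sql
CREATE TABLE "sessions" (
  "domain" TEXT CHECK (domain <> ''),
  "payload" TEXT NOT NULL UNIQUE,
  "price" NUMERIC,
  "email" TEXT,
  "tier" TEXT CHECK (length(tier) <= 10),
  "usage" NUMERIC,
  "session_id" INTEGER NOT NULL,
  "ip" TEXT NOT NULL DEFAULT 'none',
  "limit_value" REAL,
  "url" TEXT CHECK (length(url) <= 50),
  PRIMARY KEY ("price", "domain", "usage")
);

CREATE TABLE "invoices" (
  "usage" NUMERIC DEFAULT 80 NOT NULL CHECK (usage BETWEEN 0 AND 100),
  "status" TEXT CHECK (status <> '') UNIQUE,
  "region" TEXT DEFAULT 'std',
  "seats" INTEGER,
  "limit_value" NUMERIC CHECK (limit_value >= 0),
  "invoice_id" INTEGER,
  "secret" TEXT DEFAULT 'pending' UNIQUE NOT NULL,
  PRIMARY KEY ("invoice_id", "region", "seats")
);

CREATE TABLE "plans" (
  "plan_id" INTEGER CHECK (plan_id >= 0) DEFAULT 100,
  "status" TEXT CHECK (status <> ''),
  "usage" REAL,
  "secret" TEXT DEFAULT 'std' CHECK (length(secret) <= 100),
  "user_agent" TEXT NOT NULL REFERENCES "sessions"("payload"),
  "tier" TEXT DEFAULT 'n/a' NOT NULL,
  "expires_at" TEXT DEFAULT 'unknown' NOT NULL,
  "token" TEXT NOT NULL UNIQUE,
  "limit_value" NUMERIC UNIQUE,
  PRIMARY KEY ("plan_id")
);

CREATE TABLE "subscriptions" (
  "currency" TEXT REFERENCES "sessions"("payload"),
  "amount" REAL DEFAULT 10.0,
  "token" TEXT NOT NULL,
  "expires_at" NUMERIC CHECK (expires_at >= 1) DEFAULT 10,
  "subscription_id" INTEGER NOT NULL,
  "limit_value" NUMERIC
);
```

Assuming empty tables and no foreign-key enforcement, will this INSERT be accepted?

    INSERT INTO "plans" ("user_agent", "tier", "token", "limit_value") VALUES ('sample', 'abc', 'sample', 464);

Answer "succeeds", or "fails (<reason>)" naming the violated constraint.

succeeds

NOT NULL columns: expires_at defaults to 'unknown'; plan_id defaults to 100; tier is supplied; token is supplied; user_agent is supplied.
No constraint is violated.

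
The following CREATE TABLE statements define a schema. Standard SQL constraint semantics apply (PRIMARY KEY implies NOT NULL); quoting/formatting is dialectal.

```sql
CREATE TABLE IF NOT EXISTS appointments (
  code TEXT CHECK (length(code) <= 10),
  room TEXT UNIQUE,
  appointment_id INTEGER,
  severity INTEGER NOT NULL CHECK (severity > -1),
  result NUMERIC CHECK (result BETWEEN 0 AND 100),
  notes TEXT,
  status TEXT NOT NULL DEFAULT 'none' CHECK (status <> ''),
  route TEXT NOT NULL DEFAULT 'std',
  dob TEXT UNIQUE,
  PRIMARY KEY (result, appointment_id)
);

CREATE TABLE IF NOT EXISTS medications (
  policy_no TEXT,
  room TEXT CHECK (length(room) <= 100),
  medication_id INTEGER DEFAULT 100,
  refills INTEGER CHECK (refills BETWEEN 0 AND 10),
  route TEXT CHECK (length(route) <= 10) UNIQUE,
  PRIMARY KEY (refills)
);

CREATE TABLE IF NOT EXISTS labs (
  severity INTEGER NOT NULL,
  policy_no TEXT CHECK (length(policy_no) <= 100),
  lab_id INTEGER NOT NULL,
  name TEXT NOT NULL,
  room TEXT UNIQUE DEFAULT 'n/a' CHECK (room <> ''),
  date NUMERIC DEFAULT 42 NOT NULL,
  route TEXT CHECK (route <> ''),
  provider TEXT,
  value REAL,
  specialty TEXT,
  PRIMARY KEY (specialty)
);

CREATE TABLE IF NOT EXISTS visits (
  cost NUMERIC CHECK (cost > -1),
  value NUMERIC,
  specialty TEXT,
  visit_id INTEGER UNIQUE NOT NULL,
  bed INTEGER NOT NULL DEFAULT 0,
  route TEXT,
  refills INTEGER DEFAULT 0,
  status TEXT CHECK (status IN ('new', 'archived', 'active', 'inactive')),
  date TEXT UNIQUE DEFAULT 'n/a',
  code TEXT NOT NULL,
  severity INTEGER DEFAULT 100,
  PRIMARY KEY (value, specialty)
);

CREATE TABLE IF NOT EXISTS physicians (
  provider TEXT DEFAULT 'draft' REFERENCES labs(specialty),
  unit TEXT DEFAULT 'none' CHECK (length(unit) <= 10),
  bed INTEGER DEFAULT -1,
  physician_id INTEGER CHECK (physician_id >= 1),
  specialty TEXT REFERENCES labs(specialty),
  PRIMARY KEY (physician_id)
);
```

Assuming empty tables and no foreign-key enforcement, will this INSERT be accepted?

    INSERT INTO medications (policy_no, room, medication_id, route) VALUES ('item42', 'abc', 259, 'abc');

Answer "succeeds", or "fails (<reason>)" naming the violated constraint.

refills is omitted from the column list and has no DEFAULT, so it would receive NULL.
But refills is part of the PRIMARY KEY (implied NOT NULL).

fails (NOT NULL on refills)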